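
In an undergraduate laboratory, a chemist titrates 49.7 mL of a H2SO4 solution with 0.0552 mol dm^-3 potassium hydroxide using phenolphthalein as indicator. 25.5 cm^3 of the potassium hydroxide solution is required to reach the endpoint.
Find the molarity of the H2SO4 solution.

H2SO4 + 2 KOH → K2SO4 + 2 H2O
n(KOH) = 0.0255 L × 0.0552 mol/L = 1.41 × 10^-3 mol
From the 1:2 mole ratio, n(H2SO4) = 1/2 × 1.41 × 10^-3 = 7.04 × 10^-4 mol
[H2SO4] = 7.04 × 10^-4 mol / 0.0497 L = 0.0142 mol/L

0.0142 mol/L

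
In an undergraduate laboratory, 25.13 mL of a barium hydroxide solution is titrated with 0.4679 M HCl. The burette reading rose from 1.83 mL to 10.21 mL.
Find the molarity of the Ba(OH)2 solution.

Ba(OH)2 + 2 HCl → BaCl2 + 2 H2O
n(HCl) = 0.008380 L × 0.4679 mol/L = 3.921 × 10^-3 mol
From the 1:2 mole ratio, n(Ba(OH)2) = 1/2 × 3.921 × 10^-3 = 1.961 × 10^-3 mol
[Ba(OH)2] = 1.961 × 10^-3 mol / 0.02513 L = 0.07801 mol/L

0.07801 M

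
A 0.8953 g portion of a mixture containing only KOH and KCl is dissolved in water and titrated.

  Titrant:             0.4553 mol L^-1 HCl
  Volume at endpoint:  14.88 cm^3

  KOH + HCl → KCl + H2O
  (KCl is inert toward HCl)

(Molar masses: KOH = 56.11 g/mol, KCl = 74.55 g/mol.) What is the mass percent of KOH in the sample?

42.46 %

n(HCl) = 0.01488 × 0.4553 = 6.775 × 10^-3 mol
Let x = n(KOH), y = n(KCl).
Titrant: 1x = 6.775 × 10^-3;  mass: 56.11x + 74.55y = 0.8953
Solving, x = 6.775 × 10^-3 mol, y = 6.910 × 10^-3 mol
mass of KOH = 6.775 × 10^-3 × 56.11 = 0.3801 g
% KOH = 0.3801 / 0.8953 × 100 = 42.46 %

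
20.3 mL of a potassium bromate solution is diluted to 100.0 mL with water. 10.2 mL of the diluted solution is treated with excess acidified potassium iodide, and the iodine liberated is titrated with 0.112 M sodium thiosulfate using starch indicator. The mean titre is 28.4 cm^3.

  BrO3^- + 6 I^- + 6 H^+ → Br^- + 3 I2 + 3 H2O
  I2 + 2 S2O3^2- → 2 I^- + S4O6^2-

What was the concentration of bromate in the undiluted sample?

0.256 M

n(S2O3^2-) = 0.0284 × 0.112 = 3.18 × 10^-3 mol
n(I2) = n(S2O3^2-)/2 = 1.59 × 10^-3 mol
From the 1:3 ratio, n(BrO3^-) in the aliquot = 1/3 × 1.59 × 10^-3 = 5.30 × 10^-4 mol
[BrO3^-]_dilute = 5.30 × 10^-4 / 0.0102 = 0.0520 mol/L
[BrO3^-]_original = 0.0520 × 100.0/20.3 = 0.256 mol/L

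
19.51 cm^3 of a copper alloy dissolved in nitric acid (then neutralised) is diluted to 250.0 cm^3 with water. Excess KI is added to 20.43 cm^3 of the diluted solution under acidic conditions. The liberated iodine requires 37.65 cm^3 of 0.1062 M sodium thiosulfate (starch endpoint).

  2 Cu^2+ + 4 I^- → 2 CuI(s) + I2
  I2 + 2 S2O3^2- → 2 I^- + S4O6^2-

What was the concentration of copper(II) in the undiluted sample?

2.508 M

n(S2O3^2-) = 0.03765 × 0.1062 = 3.998 × 10^-3 mol
n(I2) = n(S2O3^2-)/2 = 1.999 × 10^-3 mol
From the 2:1 ratio, n(Cu2+) in the aliquot = 2/1 × 1.999 × 10^-3 = 3.998 × 10^-3 mol
[Cu2+]_dilute = 3.998 × 10^-3 / 0.02043 = 0.1957 mol/L
[Cu2+]_original = 0.1957 × 250.0/19.51 = 2.508 mol/L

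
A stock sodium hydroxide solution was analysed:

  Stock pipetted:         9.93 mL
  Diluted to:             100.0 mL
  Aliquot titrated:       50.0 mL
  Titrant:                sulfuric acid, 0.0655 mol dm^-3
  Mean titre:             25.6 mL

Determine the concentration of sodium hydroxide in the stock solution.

2 NaOH + H2SO4 → Na2SO4 + 2 H2O
n(H2SO4) = 0.0256 × 0.0655 = 1.68 × 10^-3 mol
From the 2:1 ratio, n(NaOH) in the aliquot = 2/1 × 1.68 × 10^-3 = 3.35 × 10^-3 mol
[NaOH]_dilute = 3.35 × 10^-3 / 0.0500 = 0.0671 mol/L
Dilution factor = 100.0 / 9.93 = 10.07
[NaOH]_stock = 0.0671 × 10.07 = 0.675 mol/L

0.675 mol/L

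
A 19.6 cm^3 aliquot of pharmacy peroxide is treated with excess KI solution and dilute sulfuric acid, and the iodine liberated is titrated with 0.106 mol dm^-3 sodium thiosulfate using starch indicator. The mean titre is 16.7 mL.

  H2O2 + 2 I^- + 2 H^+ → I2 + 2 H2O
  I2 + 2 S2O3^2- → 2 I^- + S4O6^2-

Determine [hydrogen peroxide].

n(S2O3^2-) = 0.0167 × 0.106 = 1.77 × 10^-3 mol
n(I2) = n(S2O3^2-)/2 = 8.85 × 10^-4 mol
n(H2O2) in the aliquot = 8.85 × 10^-4 mol (1:1 ratio)
[H2O2] = 8.85 × 10^-4 / 0.0196 = 0.0452 mol/L

0.0452 mol/L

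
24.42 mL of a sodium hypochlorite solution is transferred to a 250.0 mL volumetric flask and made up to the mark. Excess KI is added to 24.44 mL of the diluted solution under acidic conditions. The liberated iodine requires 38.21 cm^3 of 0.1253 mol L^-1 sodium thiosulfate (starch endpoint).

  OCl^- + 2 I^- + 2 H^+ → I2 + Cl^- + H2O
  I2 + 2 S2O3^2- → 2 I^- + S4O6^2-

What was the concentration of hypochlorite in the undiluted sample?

n(S2O3^2-) = 0.03821 × 0.1253 = 4.788 × 10^-3 mol
n(I2) = n(S2O3^2-)/2 = 2.394 × 10^-3 mol
n(OCl^-) in the aliquot = 2.394 × 10^-3 mol (1:1 ratio)
[OCl^-]_dilute = 2.394 × 10^-3 / 0.02444 = 0.09795 mol/L
[OCl^-]_original = 0.09795 × 250.0/24.42 = 1.003 mol/L

1.003 mol/L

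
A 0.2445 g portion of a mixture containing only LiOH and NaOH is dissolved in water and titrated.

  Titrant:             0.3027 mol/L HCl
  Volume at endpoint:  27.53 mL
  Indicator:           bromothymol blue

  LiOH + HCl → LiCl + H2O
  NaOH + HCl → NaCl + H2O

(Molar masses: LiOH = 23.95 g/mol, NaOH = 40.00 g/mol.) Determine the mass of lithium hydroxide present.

0.1326 g

n(HCl) = 0.02753 × 0.3027 = 8.333 × 10^-3 mol
Let x = n(LiOH), y = n(NaOH).
Titrant: 1x + 1y = 8.333 × 10^-3;  mass: 23.95x + 40.00y = 0.2445
Solving, x = 5.535 × 10^-3 mol, y = 2.799 × 10^-3 mol
mass of LiOH = 5.535 × 10^-3 × 23.95 = 0.1326 g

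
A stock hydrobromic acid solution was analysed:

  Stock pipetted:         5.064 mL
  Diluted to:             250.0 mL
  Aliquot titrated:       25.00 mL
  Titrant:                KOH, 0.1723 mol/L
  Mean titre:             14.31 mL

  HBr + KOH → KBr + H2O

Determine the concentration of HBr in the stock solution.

4.869 mol/L

n(KOH) = 0.01431 × 0.1723 = 2.466 × 10^-3 mol
n(HBr) in the aliquot = 2.466 × 10^-3 mol (1:1 ratio)
[HBr]_dilute = 2.466 × 10^-3 / 0.02500 = 0.09862 mol/L
Dilution factor = 250.0 / 5.064 = 49.37
[HBr]_stock = 0.09862 × 49.37 = 4.869 mol/L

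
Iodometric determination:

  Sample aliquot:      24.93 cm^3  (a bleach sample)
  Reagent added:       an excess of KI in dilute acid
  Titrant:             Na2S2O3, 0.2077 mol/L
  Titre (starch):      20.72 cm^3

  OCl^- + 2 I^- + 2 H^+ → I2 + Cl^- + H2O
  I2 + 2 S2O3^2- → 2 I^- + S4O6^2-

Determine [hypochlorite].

n(S2O3^2-) = 0.02072 × 0.2077 = 4.304 × 10^-3 mol
n(I2) = n(S2O3^2-)/2 = 2.152 × 10^-3 mol
n(OCl^-) in the aliquot = 2.152 × 10^-3 mol (1:1 ratio)
[OCl^-] = 2.152 × 10^-3 / 0.02493 = 0.08631 mol/L

0.08631 mol/L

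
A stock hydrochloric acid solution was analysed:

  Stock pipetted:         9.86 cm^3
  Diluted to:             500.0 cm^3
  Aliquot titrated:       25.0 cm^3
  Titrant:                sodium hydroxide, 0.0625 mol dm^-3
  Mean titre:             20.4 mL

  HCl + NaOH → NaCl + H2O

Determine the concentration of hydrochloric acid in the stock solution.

2.59 mol/L

n(NaOH) = 0.0204 × 0.0625 = 1.27 × 10^-3 mol
n(HCl) in the aliquot = 1.27 × 10^-3 mol (1:1 ratio)
[HCl]_dilute = 1.27 × 10^-3 / 0.0250 = 0.0510 mol/L
Dilution factor = 500.0 / 9.86 = 50.71
[HCl]_stock = 0.0510 × 50.71 = 2.59 mol/L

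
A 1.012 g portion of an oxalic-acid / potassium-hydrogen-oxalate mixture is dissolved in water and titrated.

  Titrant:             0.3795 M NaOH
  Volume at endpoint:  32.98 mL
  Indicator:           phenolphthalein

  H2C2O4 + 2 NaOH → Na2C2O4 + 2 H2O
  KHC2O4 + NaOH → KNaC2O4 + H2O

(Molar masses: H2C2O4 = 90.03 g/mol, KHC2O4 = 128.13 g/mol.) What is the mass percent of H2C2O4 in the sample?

n(NaOH) = 0.03298 × 0.3795 = 0.01252 mol
Let x = n(H2C2O4), y = n(KHC2O4).
Titrant: 2x + 1y = 0.01252;  mass: 90.03x + 128.13y = 1.012
Solving, x = 3.559 × 10^-3 mol, y = 5.397 × 10^-3 mol
mass of H2C2O4 = 3.559 × 10^-3 × 90.03 = 0.3204 g
% H2C2O4 = 0.3204 / 1.012 × 100 = 31.66 %

31.66 %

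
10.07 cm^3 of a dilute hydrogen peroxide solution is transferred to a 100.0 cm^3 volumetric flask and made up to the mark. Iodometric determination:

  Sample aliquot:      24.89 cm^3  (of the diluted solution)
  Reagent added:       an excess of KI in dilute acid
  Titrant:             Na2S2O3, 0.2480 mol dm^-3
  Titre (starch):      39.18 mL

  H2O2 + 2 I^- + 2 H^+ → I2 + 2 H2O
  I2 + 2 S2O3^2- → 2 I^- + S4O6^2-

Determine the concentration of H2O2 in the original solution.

1.938 mol/L

n(S2O3^2-) = 0.03918 × 0.2480 = 9.717 × 10^-3 mol
n(I2) = n(S2O3^2-)/2 = 4.858 × 10^-3 mol
n(H2O2) in the aliquot = 4.858 × 10^-3 mol (1:1 ratio)
[H2O2]_dilute = 4.858 × 10^-3 / 0.02489 = 0.1952 mol/L
[H2O2]_original = 0.1952 × 100.0/10.07 = 1.938 mol/L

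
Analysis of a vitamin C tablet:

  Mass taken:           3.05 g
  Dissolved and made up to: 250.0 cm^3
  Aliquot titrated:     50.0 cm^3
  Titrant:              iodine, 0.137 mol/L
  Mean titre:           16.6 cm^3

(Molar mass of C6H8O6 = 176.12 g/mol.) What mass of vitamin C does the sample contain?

C6H8O6 + I2 → C6H6O6 + 2 HI
n(I2) per titration = 0.0166 × 0.137 = 2.27 × 10^-3 mol
n(C6H8O6) in each aliquot = 2.27 × 10^-3 mol (1:1 ratio)
n(C6H8O6) in the whole flask = 2.27 × 10^-3 × 250.0/50.0 = 0.0114 mol
mass of C6H8O6 = 0.0114 × 176.12 = 2.00 g

2.00 g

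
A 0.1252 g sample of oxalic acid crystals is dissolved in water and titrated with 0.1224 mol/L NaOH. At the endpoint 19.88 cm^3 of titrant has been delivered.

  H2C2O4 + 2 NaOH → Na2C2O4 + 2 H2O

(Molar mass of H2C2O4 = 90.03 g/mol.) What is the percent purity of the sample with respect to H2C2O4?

87.49 %

n(NaOH) = 0.01988 L × 0.1224 mol/L = 2.433 × 10^-3 mol
From the 1:2 ratio, n(H2C2O4) = 1/2 × 2.433 × 10^-3 = 1.217 × 10^-3 mol
mass of H2C2O4 = 1.217 × 10^-3 × 90.03 g/mol = 0.1095 g
% H2C2O4 = 0.1095 / 0.1252 × 100 = 87.49 %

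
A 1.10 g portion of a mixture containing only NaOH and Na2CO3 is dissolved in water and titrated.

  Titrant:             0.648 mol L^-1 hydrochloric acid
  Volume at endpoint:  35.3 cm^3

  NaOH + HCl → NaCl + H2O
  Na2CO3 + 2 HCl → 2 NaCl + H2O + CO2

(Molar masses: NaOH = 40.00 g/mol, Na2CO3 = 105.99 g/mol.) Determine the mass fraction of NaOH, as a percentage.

31.4 %

n(HCl) = 0.0353 × 0.648 = 0.0229 mol
Let x = n(NaOH), y = n(Na2CO3).
Titrant: 1x + 2y = 0.0229;  mass: 40.00x + 105.99y = 1.10
Solving, x = 8.64 × 10^-3 mol, y = 7.12 × 10^-3 mol
mass of NaOH = 8.64 × 10^-3 × 40.00 = 0.345 g
% NaOH = 0.345 / 1.10 × 100 = 31.4 %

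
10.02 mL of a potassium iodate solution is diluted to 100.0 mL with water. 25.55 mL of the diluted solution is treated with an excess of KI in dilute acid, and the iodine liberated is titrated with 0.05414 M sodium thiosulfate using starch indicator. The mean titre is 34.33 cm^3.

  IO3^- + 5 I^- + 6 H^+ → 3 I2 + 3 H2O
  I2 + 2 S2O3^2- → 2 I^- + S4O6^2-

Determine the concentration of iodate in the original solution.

0.1210 M

n(S2O3^2-) = 0.03433 × 0.05414 = 1.859 × 10^-3 mol
n(I2) = n(S2O3^2-)/2 = 9.293 × 10^-4 mol
From the 1:3 ratio, n(IO3^-) in the aliquot = 1/3 × 9.293 × 10^-4 = 3.098 × 10^-4 mol
[IO3^-]_dilute = 3.098 × 10^-4 / 0.02555 = 0.01212 mol/L
[IO3^-]_original = 0.01212 × 100.0/10.02 = 0.1210 mol/L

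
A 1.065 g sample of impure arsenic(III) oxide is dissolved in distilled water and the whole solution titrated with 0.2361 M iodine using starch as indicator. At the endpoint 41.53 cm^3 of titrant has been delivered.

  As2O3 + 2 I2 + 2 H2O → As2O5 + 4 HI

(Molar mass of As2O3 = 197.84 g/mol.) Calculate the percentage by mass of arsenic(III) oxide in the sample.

n(I2) = 0.04153 L × 0.2361 mol/L = 9.805 × 10^-3 mol
From the 1:2 ratio, n(As2O3) = 1/2 × 9.805 × 10^-3 = 4.903 × 10^-3 mol
mass of As2O3 = 4.903 × 10^-3 × 197.84 g/mol = 0.9699 g
% As2O3 = 0.9699 / 1.065 × 100 = 91.07 %

91.07 %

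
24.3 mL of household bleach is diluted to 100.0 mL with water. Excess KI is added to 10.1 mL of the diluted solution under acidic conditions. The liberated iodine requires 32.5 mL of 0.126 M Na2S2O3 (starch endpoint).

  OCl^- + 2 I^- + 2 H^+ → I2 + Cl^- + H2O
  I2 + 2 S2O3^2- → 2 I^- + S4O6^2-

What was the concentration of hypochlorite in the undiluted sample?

0.834 M

n(S2O3^2-) = 0.0325 × 0.126 = 4.09 × 10^-3 mol
n(I2) = n(S2O3^2-)/2 = 2.05 × 10^-3 mol
n(OCl^-) in the aliquot = 2.05 × 10^-3 mol (1:1 ratio)
[OCl^-]_dilute = 2.05 × 10^-3 / 0.0101 = 0.203 mol/L
[OCl^-]_original = 0.203 × 100.0/24.3 = 0.834 mol/L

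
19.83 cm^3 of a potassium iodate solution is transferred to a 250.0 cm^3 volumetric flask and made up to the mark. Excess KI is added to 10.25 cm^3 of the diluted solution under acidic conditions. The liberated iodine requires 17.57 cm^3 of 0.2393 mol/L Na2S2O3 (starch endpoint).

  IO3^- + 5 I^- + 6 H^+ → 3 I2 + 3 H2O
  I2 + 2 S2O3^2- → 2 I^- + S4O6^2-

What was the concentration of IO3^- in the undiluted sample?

0.8619 mol/L

n(S2O3^2-) = 0.01757 × 0.2393 = 4.205 × 10^-3 mol
n(I2) = n(S2O3^2-)/2 = 2.102 × 10^-3 mol
From the 1:3 ratio, n(IO3^-) in the aliquot = 1/3 × 2.102 × 10^-3 = 7.008 × 10^-4 mol
[IO3^-]_dilute = 7.008 × 10^-4 / 0.01025 = 0.06837 mol/L
[IO3^-]_original = 0.06837 × 250.0/19.83 = 0.8619 mol/L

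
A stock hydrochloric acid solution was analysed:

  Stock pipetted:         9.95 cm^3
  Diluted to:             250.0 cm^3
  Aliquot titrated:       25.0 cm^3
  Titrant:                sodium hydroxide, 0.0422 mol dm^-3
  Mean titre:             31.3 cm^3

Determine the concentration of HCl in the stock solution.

HCl + NaOH → NaCl + H2O
n(NaOH) = 0.0313 × 0.0422 = 1.32 × 10^-3 mol
n(HCl) in the aliquot = 1.32 × 10^-3 mol (1:1 ratio)
[HCl]_dilute = 1.32 × 10^-3 / 0.0250 = 0.0528 mol/L
Dilution factor = 250.0 / 9.95 = 25.13
[HCl]_stock = 0.0528 × 25.13 = 1.33 mol/L

1.33 mol/L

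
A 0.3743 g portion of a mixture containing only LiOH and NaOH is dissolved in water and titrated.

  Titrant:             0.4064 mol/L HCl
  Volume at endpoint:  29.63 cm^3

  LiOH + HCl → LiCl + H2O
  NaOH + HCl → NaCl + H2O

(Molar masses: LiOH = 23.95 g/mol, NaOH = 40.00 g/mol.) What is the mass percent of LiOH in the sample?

n(HCl) = 0.02963 × 0.4064 = 0.01204 mol
Let x = n(LiOH), y = n(NaOH).
Titrant: 1x + 1y = 0.01204;  mass: 23.95x + 40.00y = 0.3743
Solving, x = 6.689 × 10^-3 mol, y = 5.352 × 10^-3 mol
mass of LiOH = 6.689 × 10^-3 × 23.95 = 0.1602 g
% LiOH = 0.1602 / 0.3743 × 100 = 42.80 %

42.80 %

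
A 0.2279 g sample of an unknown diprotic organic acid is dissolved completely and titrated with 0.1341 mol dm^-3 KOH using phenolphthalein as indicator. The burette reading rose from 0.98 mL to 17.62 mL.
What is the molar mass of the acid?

204.3 g/mol

n(KOH) = 0.01664 L × 0.1341 mol/L = 2.231 × 10^-3 mol
From the 1:2 ratio, n(H2A) = 1/2 × 2.231 × 10^-3 = 1.116 × 10^-3 mol
M = m / n = 0.2279 g / 1.116 × 10^-3 mol = 204.3 g/mol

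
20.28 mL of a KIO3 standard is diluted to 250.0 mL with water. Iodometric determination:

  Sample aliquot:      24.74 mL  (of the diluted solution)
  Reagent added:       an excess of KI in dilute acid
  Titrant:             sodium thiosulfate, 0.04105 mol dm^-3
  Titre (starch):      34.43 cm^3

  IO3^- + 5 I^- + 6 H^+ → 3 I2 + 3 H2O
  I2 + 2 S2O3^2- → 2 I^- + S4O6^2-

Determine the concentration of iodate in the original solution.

n(S2O3^2-) = 0.03443 × 0.04105 = 1.413 × 10^-3 mol
n(I2) = n(S2O3^2-)/2 = 7.067 × 10^-4 mol
From the 1:3 ratio, n(IO3^-) in the aliquot = 1/3 × 7.067 × 10^-4 = 2.356 × 10^-4 mol
[IO3^-]_dilute = 2.356 × 10^-4 / 0.02474 = 0.009521 mol/L
[IO3^-]_original = 0.009521 × 250.0/20.28 = 0.1174 mol/L

0.1174 mol/L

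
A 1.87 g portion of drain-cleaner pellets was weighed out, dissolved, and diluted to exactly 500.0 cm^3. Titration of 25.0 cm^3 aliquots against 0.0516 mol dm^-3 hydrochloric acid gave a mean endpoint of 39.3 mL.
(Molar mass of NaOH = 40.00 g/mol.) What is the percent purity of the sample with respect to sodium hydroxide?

NaOH + HCl → NaCl + H2O
n(HCl) per titration = 0.0393 × 0.0516 = 2.03 × 10^-3 mol
n(NaOH) in each aliquot = 2.03 × 10^-3 mol (1:1 ratio)
n(NaOH) in the whole flask = 2.03 × 10^-3 × 500.0/25.0 = 0.0406 mol
mass of NaOH = 0.0406 × 40.00 = 1.62 g
% NaOH = 1.62 / 1.87 × 100 = 86.8 %

86.8 %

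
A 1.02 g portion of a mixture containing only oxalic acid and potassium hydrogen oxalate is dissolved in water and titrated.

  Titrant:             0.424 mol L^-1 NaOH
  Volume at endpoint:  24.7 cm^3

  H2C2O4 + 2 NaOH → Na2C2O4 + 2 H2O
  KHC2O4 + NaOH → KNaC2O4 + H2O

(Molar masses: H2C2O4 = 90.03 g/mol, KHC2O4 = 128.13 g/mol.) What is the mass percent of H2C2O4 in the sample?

17.1 %

n(NaOH) = 0.0247 × 0.424 = 0.0105 mol
Let x = n(H2C2O4), y = n(KHC2O4).
Titrant: 2x + 1y = 0.0105;  mass: 90.03x + 128.13y = 1.02
Solving, x = 1.94 × 10^-3 mol, y = 6.60 × 10^-3 mol
mass of H2C2O4 = 1.94 × 10^-3 × 90.03 = 0.174 g
% H2C2O4 = 0.174 / 1.02 × 100 = 17.1 %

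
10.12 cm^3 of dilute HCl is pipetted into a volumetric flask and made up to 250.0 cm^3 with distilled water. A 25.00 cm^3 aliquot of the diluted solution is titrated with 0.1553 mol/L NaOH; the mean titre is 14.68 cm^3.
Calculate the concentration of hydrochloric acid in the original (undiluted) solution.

HCl + NaOH → NaCl + H2O
n(NaOH) = 0.01468 × 0.1553 = 2.280 × 10^-3 mol
n(HCl) in the aliquot = 2.280 × 10^-3 mol (1:1 ratio)
[HCl]_dilute = 2.280 × 10^-3 / 0.02500 = 0.09119 mol/L
Dilution factor = 250.0 / 10.12 = 24.70
[HCl]_stock = 0.09119 × 24.70 = 2.253 mol/L

2.253 mol/L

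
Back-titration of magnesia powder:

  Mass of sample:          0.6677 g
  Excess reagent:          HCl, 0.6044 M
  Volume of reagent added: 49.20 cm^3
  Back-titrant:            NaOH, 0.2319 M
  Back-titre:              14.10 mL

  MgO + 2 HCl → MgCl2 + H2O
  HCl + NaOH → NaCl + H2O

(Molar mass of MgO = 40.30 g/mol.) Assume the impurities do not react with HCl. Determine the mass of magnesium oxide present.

0.5333 g

n(HCl) added = 0.04920 × 0.6044 = 0.02974 mol
n(NaOH) used in back-titration = 0.01410 × 0.2319 = 3.270 × 10^-3 mol
n(HCl) left over = 3.270 × 10^-3 mol (1:1 ratio)
n(HCl) consumed by analyte = 0.02974 − 3.270 × 10^-3 = 0.02647 mol
From the 1:2 ratio, n(MgO) = 1/2 × 0.02647 = 0.01323 mol
mass of MgO = 0.01323 × 40.30 = 0.5333 g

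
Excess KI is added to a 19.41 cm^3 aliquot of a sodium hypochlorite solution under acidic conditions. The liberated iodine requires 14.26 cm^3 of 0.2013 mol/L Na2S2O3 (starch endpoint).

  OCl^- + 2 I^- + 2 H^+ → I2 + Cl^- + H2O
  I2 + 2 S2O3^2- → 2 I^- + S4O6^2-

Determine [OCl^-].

0.07394 mol/L

n(S2O3^2-) = 0.01426 × 0.2013 = 2.871 × 10^-3 mol
n(I2) = n(S2O3^2-)/2 = 1.435 × 10^-3 mol
n(OCl^-) in the aliquot = 1.435 × 10^-3 mol (1:1 ratio)
[OCl^-] = 1.435 × 10^-3 / 0.01941 = 0.07394 mol/L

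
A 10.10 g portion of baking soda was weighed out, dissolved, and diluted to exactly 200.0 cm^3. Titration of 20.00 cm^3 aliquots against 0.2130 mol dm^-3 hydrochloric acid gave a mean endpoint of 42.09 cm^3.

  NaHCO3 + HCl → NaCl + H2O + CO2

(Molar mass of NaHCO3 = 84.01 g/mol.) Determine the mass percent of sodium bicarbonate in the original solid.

n(HCl) per titration = 0.04209 × 0.2130 = 8.965 × 10^-3 mol
n(NaHCO3) in each aliquot = 8.965 × 10^-3 mol (1:1 ratio)
n(NaHCO3) in the whole flask = 8.965 × 10^-3 × 200.0/20.00 = 0.08965 mol
mass of NaHCO3 = 0.08965 × 84.01 = 7.532 g
% NaHCO3 = 7.532 / 10.10 × 100 = 74.57 %

74.57 %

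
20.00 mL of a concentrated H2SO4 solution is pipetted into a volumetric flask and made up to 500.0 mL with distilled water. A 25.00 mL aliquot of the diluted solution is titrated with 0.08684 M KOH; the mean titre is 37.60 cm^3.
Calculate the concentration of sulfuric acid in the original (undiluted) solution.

H2SO4 + 2 KOH → K2SO4 + 2 H2O
n(KOH) = 0.03760 × 0.08684 = 3.265 × 10^-3 mol
From the 1:2 ratio, n(H2SO4) in the aliquot = 1/2 × 3.265 × 10^-3 = 1.633 × 10^-3 mol
[H2SO4]_dilute = 1.633 × 10^-3 / 0.02500 = 0.06530 mol/L
Dilution factor = 500.0 / 20.00 = 25.00
[H2SO4]_stock = 0.06530 × 25.00 = 1.633 mol/L

1.633 M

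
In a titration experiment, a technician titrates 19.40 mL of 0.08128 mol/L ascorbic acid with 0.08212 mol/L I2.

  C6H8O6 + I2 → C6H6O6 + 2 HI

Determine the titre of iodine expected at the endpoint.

n(C6H8O6) = 0.01940 L × 0.08128 mol/L = 1.577 × 10^-3 mol
n(I2) = 1.577 × 10^-3 mol (1:1 stoichiometry)
V(I2) = 1.577 × 10^-3 mol / 0.08212 mol/L = 0.01920 L = 19.20 mL

19.20 mL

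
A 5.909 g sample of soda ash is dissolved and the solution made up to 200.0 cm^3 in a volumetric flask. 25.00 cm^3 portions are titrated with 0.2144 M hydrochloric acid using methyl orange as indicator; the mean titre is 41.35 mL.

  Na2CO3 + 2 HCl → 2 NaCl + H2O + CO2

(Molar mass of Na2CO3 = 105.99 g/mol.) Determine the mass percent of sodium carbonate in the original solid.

63.61 %

n(HCl) per titration = 0.04135 × 0.2144 = 8.865 × 10^-3 mol
From the 1:2 ratio, n(Na2CO3) in each aliquot = 1/2 × 8.865 × 10^-3 = 4.433 × 10^-3 mol
n(Na2CO3) in the whole flask = 4.433 × 10^-3 × 200.0/25.00 = 0.03546 mol
mass of Na2CO3 = 0.03546 × 105.99 = 3.759 g
% Na2CO3 = 3.759 / 5.909 × 100 = 63.61 %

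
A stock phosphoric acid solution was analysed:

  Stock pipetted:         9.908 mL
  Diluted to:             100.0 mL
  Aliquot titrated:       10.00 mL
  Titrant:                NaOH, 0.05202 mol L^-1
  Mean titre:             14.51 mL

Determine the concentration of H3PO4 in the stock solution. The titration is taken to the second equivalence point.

0.3809 mol/L

H3PO4 + 2 NaOH → Na2HPO4 + 2 H2O
n(NaOH) = 0.01451 × 0.05202 = 7.548 × 10^-4 mol
From the 1:2 ratio, n(H3PO4) in the aliquot = 1/2 × 7.548 × 10^-4 = 3.774 × 10^-4 mol
[H3PO4]_dilute = 3.774 × 10^-4 / 0.01000 = 0.03774 mol/L
Dilution factor = 100.0 / 9.908 = 10.09
[H3PO4]_stock = 0.03774 × 10.09 = 0.3809 mol/L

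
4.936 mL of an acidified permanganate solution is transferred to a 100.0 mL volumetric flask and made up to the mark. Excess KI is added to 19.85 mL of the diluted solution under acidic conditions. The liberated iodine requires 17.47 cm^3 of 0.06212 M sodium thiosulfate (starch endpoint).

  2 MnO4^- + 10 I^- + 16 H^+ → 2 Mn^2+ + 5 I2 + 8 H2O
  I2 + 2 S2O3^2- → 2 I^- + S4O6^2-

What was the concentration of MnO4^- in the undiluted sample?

n(S2O3^2-) = 0.01747 × 0.06212 = 1.085 × 10^-3 mol
n(I2) = n(S2O3^2-)/2 = 5.426 × 10^-4 mol
From the 2:5 ratio, n(MnO4^-) in the aliquot = 2/5 × 5.426 × 10^-4 = 2.170 × 10^-4 mol
[MnO4^-]_dilute = 2.170 × 10^-4 / 0.01985 = 0.01093 mol/L
[MnO4^-]_original = 0.01093 × 100.0/4.936 = 0.2215 mol/L

0.2215 M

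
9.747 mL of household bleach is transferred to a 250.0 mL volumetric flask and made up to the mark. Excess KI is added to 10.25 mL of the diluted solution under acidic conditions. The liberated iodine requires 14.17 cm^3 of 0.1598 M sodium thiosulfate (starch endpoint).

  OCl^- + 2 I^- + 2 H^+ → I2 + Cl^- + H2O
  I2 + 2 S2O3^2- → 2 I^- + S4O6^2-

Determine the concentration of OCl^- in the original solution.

n(S2O3^2-) = 0.01417 × 0.1598 = 2.264 × 10^-3 mol
n(I2) = n(S2O3^2-)/2 = 1.132 × 10^-3 mol
n(OCl^-) in the aliquot = 1.132 × 10^-3 mol (1:1 ratio)
[OCl^-]_dilute = 1.132 × 10^-3 / 0.01025 = 0.1105 mol/L
[OCl^-]_original = 0.1105 × 250.0/9.747 = 2.833 mol/L

2.833 M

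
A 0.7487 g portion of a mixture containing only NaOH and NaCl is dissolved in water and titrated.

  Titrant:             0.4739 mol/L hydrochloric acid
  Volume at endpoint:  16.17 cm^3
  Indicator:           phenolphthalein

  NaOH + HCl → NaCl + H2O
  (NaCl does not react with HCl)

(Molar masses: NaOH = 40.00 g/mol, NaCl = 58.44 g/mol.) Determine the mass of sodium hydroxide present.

0.3065 g

n(HCl) = 0.01617 × 0.4739 = 7.663 × 10^-3 mol
Let x = n(NaOH), y = n(NaCl).
Titrant: 1x = 7.663 × 10^-3;  mass: 40.00x + 58.44y = 0.7487
Solving, x = 7.663 × 10^-3 mol, y = 7.566 × 10^-3 mol
mass of NaOH = 7.663 × 10^-3 × 40.00 = 0.3065 g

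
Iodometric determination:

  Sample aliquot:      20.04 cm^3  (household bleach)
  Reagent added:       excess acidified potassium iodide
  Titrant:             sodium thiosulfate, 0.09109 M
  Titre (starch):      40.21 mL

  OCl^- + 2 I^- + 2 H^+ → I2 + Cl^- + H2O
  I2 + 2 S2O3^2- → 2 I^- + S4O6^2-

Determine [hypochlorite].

n(S2O3^2-) = 0.04021 × 0.09109 = 3.663 × 10^-3 mol
n(I2) = n(S2O3^2-)/2 = 1.831 × 10^-3 mol
n(OCl^-) in the aliquot = 1.831 × 10^-3 mol (1:1 ratio)
[OCl^-] = 1.831 × 10^-3 / 0.02004 = 0.09139 mol/L

0.09139 M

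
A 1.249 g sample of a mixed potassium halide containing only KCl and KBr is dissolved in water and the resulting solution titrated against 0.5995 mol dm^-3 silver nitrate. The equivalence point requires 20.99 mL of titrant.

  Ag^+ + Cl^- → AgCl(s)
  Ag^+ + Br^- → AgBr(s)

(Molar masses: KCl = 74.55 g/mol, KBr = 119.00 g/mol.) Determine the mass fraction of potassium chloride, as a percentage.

n(AgNO3) = 0.02099 × 0.5995 = 0.01258 mol
Let x = n(KCl), y = n(KBr).
Titrant: 1x + 1y = 0.01258;  mass: 74.55x + 119.00y = 1.249
Solving, x = 5.589 × 10^-3 mol, y = 6.994 × 10^-3 mol
mass of KCl = 5.589 × 10^-3 × 74.55 = 0.4167 g
% KCl = 0.4167 / 1.249 × 100 = 33.36 %

33.36 %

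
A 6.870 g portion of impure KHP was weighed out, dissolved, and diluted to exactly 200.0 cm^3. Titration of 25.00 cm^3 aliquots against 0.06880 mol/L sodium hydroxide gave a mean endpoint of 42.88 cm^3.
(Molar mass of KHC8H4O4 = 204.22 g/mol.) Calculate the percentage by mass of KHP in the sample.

KHC8H4O4 + NaOH → KNaC8H4O4 + H2O
n(NaOH) per titration = 0.04288 × 0.06880 = 2.950 × 10^-3 mol
n(KHC8H4O4) in each aliquot = 2.950 × 10^-3 mol (1:1 ratio)
n(KHC8H4O4) in the whole flask = 2.950 × 10^-3 × 200.0/25.00 = 0.02360 mol
mass of KHC8H4O4 = 0.02360 × 204.22 = 4.820 g
% KHC8H4O4 = 4.820 / 6.870 × 100 = 70.16 %

70.16 %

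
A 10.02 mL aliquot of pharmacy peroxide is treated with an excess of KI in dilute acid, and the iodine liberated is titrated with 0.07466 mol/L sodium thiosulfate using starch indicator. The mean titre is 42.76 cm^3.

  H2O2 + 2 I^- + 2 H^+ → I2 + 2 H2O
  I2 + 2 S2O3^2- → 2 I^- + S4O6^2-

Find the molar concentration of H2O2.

0.1593 mol/L

n(S2O3^2-) = 0.04276 × 0.07466 = 3.192 × 10^-3 mol
n(I2) = n(S2O3^2-)/2 = 1.596 × 10^-3 mol
n(H2O2) in the aliquot = 1.596 × 10^-3 mol (1:1 ratio)
[H2O2] = 1.596 × 10^-3 / 0.01002 = 0.1593 mol/L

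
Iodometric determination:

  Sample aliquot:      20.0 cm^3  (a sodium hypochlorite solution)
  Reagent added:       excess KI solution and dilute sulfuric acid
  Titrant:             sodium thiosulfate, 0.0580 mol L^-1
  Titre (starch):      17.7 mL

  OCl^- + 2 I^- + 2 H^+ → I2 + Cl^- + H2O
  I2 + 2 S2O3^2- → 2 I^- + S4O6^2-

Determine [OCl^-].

0.0257 mol/L

n(S2O3^2-) = 0.0177 × 0.0580 = 1.03 × 10^-3 mol
n(I2) = n(S2O3^2-)/2 = 5.13 × 10^-4 mol
n(OCl^-) in the aliquot = 5.13 × 10^-4 mol (1:1 ratio)
[OCl^-] = 5.13 × 10^-4 / 0.0200 = 0.0257 mol/L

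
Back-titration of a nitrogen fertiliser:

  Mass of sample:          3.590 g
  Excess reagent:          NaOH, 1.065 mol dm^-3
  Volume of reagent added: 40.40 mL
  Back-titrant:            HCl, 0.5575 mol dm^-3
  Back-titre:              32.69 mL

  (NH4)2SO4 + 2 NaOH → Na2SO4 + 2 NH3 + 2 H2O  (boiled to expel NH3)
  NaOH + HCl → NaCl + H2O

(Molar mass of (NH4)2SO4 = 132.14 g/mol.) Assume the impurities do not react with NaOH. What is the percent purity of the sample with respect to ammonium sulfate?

n(NaOH) added = 0.04040 × 1.065 = 0.04303 mol
n(HCl) used in back-titration = 0.03269 × 0.5575 = 0.01822 mol
n(NaOH) left over = 0.01822 mol (1:1 ratio)
n(NaOH) consumed by analyte = 0.04303 − 0.01822 = 0.02480 mol
From the 1:2 ratio, n((NH4)2SO4) = 1/2 × 0.02480 = 0.01240 mol
mass of (NH4)2SO4 = 0.01240 × 132.14 = 1.639 g
% (NH4)2SO4 = 1.639 / 3.590 × 100 = 45.64 %

45.64 %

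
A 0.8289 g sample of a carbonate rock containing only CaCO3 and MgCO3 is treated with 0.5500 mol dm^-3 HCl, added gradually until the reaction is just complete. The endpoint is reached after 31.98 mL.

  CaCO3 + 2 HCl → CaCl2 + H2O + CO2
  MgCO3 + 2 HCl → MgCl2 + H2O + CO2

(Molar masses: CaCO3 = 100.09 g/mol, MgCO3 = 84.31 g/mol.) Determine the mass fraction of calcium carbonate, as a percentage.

n(HCl) = 0.03198 × 0.5500 = 0.01759 mol
Let x = n(CaCO3), y = n(MgCO3).
Titrant: 2x + 2y = 0.01759;  mass: 100.09x + 84.31y = 0.8289
Solving, x = 5.541 × 10^-3 mol, y = 3.254 × 10^-3 mol
mass of CaCO3 = 5.541 × 10^-3 × 100.09 = 0.5546 g
% CaCO3 = 0.5546 / 0.8289 × 100 = 66.91 %

66.91 %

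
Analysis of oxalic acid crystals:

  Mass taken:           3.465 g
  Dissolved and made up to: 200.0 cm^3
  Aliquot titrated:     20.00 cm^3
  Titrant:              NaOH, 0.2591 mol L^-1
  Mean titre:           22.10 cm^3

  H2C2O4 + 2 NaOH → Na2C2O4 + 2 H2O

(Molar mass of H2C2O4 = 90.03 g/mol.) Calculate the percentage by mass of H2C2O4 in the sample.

n(NaOH) per titration = 0.02210 × 0.2591 = 5.726 × 10^-3 mol
From the 1:2 ratio, n(H2C2O4) in each aliquot = 1/2 × 5.726 × 10^-3 = 2.863 × 10^-3 mol
n(H2C2O4) in the whole flask = 2.863 × 10^-3 × 200.0/20.00 = 0.02863 mol
mass of H2C2O4 = 0.02863 × 90.03 = 2.578 g
% H2C2O4 = 2.578 / 3.465 × 100 = 74.39 %

74.39 %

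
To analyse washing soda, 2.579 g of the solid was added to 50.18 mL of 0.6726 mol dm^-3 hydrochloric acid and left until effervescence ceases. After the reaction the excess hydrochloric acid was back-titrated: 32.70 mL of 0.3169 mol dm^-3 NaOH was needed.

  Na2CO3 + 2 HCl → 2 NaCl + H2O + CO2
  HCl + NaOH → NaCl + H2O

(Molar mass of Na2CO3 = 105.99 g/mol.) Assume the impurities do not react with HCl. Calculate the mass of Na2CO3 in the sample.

1.239 g

n(HCl) added = 0.05018 × 0.6726 = 0.03375 mol
n(NaOH) used in back-titration = 0.03270 × 0.3169 = 0.01036 mol
n(HCl) left over = 0.01036 mol (1:1 ratio)
n(HCl) consumed by analyte = 0.03375 − 0.01036 = 0.02339 mol
From the 1:2 ratio, n(Na2CO3) = 1/2 × 0.02339 = 0.01169 mol
mass of Na2CO3 = 0.01169 × 105.99 = 1.239 g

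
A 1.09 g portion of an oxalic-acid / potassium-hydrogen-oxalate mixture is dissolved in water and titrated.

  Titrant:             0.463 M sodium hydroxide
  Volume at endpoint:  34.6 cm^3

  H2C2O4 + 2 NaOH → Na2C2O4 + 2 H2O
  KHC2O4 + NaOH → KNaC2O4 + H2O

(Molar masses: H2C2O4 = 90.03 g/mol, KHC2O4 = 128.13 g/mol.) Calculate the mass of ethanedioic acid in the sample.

n(NaOH) = 0.0346 × 0.463 = 0.0160 mol
Let x = n(H2C2O4), y = n(KHC2O4).
Titrant: 2x + 1y = 0.0160;  mass: 90.03x + 128.13y = 1.09
Solving, x = 5.79 × 10^-3 mol, y = 4.44 × 10^-3 mol
mass of H2C2O4 = 5.79 × 10^-3 × 90.03 = 0.521 g

0.521 g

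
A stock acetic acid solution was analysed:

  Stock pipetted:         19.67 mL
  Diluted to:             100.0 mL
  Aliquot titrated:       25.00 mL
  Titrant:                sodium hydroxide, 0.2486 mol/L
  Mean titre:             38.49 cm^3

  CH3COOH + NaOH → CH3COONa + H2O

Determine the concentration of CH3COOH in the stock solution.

1.946 mol/L

n(NaOH) = 0.03849 × 0.2486 = 9.569 × 10^-3 mol
n(CH3COOH) in the aliquot = 9.569 × 10^-3 mol (1:1 ratio)
[CH3COOH]_dilute = 9.569 × 10^-3 / 0.02500 = 0.3827 mol/L
Dilution factor = 100.0 / 19.67 = 5.084
[CH3COOH]_stock = 0.3827 × 5.084 = 1.946 mol/L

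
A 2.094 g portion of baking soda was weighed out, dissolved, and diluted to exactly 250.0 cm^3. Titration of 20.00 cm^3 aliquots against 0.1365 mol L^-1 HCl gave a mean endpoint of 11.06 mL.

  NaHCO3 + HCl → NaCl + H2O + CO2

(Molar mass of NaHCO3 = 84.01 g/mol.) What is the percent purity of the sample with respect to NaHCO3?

75.71 %

n(HCl) per titration = 0.01106 × 0.1365 = 1.510 × 10^-3 mol
n(NaHCO3) in each aliquot = 1.510 × 10^-3 mol (1:1 ratio)
n(NaHCO3) in the whole flask = 1.510 × 10^-3 × 250.0/20.00 = 0.01887 mol
mass of NaHCO3 = 0.01887 × 84.01 = 1.585 g
% NaHCO3 = 1.585 / 2.094 × 100 = 75.71 %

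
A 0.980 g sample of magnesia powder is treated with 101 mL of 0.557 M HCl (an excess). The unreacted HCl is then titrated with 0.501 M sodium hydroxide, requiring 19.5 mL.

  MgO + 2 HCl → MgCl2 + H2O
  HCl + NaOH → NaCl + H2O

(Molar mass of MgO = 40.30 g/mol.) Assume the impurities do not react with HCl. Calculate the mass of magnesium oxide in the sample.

n(HCl) added = 0.101 × 0.557 = 0.0563 mol
n(NaOH) used in back-titration = 0.0195 × 0.501 = 9.77 × 10^-3 mol
n(HCl) left over = 9.77 × 10^-3 mol (1:1 ratio)
n(HCl) consumed by analyte = 0.0563 − 9.77 × 10^-3 = 0.0465 mol
From the 1:2 ratio, n(MgO) = 1/2 × 0.0465 = 0.0232 mol
mass of MgO = 0.0232 × 40.30 = 0.937 g

0.937 g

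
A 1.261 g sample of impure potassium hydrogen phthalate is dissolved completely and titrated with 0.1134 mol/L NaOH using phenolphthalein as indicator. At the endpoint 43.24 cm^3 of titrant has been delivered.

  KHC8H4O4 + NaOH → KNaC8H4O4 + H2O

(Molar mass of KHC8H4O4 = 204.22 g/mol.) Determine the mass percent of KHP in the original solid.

79.41 %

n(NaOH) = 0.04324 L × 0.1134 mol/L = 4.903 × 10^-3 mol
n(KHC8H4O4) = 4.903 × 10^-3 mol (1:1 ratio)
mass of KHC8H4O4 = 4.903 × 10^-3 × 204.22 g/mol = 1.001 g
% KHC8H4O4 = 1.001 / 1.261 × 100 = 79.41 %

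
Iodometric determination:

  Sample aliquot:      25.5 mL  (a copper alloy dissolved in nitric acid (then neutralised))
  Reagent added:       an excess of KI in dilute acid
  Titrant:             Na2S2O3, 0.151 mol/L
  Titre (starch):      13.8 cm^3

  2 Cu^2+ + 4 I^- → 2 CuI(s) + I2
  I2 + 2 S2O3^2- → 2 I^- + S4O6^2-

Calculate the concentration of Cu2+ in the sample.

0.0817 mol/L

n(S2O3^2-) = 0.0138 × 0.151 = 2.08 × 10^-3 mol
n(I2) = n(S2O3^2-)/2 = 1.04 × 10^-3 mol
From the 2:1 ratio, n(Cu2+) in the aliquot = 2/1 × 1.04 × 10^-3 = 2.08 × 10^-3 mol
[Cu2+] = 2.08 × 10^-3 / 0.0255 = 0.0817 mol/L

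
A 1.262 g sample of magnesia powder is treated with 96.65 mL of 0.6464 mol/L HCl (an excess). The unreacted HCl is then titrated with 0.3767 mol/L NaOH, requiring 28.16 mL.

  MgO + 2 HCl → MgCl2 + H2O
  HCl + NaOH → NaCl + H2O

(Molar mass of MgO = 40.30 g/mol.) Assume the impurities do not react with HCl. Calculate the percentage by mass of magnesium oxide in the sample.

n(HCl) added = 0.09665 × 0.6464 = 0.06247 mol
n(NaOH) used in back-titration = 0.02816 × 0.3767 = 0.01061 mol
n(HCl) left over = 0.01061 mol (1:1 ratio)
n(HCl) consumed by analyte = 0.06247 − 0.01061 = 0.05187 mol
From the 1:2 ratio, n(MgO) = 1/2 × 0.05187 = 0.02593 mol
mass of MgO = 0.02593 × 40.30 = 1.045 g
% MgO = 1.045 / 1.262 × 100 = 82.81 %

82.81 %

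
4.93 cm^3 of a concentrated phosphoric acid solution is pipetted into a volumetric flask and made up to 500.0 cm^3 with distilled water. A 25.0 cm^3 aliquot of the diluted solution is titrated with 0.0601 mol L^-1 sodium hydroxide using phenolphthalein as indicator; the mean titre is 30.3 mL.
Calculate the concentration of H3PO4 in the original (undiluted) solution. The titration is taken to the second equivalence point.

3.69 mol/L

H3PO4 + 2 NaOH → Na2HPO4 + 2 H2O
n(NaOH) = 0.0303 × 0.0601 = 1.82 × 10^-3 mol
From the 1:2 ratio, n(H3PO4) in the aliquot = 1/2 × 1.82 × 10^-3 = 9.11 × 10^-4 mol
[H3PO4]_dilute = 9.11 × 10^-4 / 0.0250 = 0.0364 mol/L
Dilution factor = 500.0 / 4.93 = 101.4
[H3PO4]_stock = 0.0364 × 101.4 = 3.69 mol/L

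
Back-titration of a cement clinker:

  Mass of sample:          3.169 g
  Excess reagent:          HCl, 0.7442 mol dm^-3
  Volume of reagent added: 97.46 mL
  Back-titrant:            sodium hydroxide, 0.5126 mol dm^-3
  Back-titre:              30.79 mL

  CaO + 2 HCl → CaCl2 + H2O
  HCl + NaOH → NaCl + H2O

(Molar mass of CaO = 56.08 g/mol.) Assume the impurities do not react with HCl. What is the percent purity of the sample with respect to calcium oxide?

50.21 %

n(HCl) added = 0.09746 × 0.7442 = 0.07253 mol
n(NaOH) used in back-titration = 0.03079 × 0.5126 = 0.01578 mol
n(HCl) left over = 0.01578 mol (1:1 ratio)
n(HCl) consumed by analyte = 0.07253 − 0.01578 = 0.05675 mol
From the 1:2 ratio, n(CaO) = 1/2 × 0.05675 = 0.02837 mol
mass of CaO = 0.02837 × 56.08 = 1.591 g
% CaO = 1.591 / 3.169 × 100 = 50.21 %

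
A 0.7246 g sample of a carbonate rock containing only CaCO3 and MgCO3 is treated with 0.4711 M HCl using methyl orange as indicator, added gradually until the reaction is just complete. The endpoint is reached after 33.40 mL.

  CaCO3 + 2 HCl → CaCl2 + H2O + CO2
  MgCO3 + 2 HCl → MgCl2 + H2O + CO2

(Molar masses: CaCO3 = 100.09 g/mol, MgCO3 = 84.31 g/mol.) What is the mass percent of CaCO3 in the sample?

53.66 %

n(HCl) = 0.03340 × 0.4711 = 0.01573 mol
Let x = n(CaCO3), y = n(MgCO3).
Titrant: 2x + 2y = 0.01573;  mass: 100.09x + 84.31y = 0.7246
Solving, x = 3.885 × 10^-3 mol, y = 3.983 × 10^-3 mol
mass of CaCO3 = 3.885 × 10^-3 × 100.09 = 0.3888 g
% CaCO3 = 0.3888 / 0.7246 × 100 = 53.66 %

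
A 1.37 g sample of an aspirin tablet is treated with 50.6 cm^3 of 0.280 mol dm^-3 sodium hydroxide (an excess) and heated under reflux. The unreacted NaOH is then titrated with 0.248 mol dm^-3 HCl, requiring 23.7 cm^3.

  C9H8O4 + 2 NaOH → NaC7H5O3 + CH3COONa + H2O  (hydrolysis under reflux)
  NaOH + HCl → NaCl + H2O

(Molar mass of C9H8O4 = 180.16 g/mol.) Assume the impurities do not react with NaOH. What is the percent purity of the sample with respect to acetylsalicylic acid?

54.5 %

n(NaOH) added = 0.0506 × 0.280 = 0.0142 mol
n(HCl) used in back-titration = 0.0237 × 0.248 = 5.88 × 10^-3 mol
n(NaOH) left over = 5.88 × 10^-3 mol (1:1 ratio)
n(NaOH) consumed by analyte = 0.0142 − 5.88 × 10^-3 = 8.29 × 10^-3 mol
From the 1:2 ratio, n(C9H8O4) = 1/2 × 8.29 × 10^-3 = 4.15 × 10^-3 mol
mass of C9H8O4 = 4.15 × 10^-3 × 180.16 = 0.747 g
% C9H8O4 = 0.747 / 1.37 × 100 = 54.5 %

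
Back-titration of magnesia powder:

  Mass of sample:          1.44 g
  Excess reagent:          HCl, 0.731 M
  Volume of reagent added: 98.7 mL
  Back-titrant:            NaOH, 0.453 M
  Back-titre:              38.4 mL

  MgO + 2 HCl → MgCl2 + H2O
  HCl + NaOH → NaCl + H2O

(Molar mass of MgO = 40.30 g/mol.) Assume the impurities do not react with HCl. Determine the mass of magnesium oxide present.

n(HCl) added = 0.0987 × 0.731 = 0.0721 mol
n(NaOH) used in back-titration = 0.0384 × 0.453 = 0.0174 mol
n(HCl) left over = 0.0174 mol (1:1 ratio)
n(HCl) consumed by analyte = 0.0721 − 0.0174 = 0.0548 mol
From the 1:2 ratio, n(MgO) = 1/2 × 0.0548 = 0.0274 mol
mass of MgO = 0.0274 × 40.30 = 1.10 g

1.10 g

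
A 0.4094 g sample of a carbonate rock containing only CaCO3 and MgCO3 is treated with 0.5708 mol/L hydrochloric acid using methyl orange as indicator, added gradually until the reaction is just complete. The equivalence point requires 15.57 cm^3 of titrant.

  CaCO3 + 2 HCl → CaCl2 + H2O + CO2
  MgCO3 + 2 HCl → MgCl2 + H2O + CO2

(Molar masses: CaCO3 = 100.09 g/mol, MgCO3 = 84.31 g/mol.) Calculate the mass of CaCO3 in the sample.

n(HCl) = 0.01557 × 0.5708 = 8.887 × 10^-3 mol
Let x = n(CaCO3), y = n(MgCO3).
Titrant: 2x + 2y = 8.887 × 10^-3;  mass: 100.09x + 84.31y = 0.4094
Solving, x = 2.202 × 10^-3 mol, y = 2.241 × 10^-3 mol
mass of CaCO3 = 2.202 × 10^-3 × 100.09 = 0.2204 g

0.2204 g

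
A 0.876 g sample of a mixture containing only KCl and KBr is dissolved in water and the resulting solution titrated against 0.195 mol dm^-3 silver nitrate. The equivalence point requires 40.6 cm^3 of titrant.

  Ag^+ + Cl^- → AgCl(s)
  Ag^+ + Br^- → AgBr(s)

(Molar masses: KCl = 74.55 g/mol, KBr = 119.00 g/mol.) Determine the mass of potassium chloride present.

0.111 g

n(AgNO3) = 0.0406 × 0.195 = 7.92 × 10^-3 mol
Let x = n(KCl), y = n(KBr).
Titrant: 1x + 1y = 7.92 × 10^-3;  mass: 74.55x + 119.00y = 0.876
Solving, x = 1.49 × 10^-3 mol, y = 6.43 × 10^-3 mol
mass of KCl = 1.49 × 10^-3 × 74.55 = 0.111 g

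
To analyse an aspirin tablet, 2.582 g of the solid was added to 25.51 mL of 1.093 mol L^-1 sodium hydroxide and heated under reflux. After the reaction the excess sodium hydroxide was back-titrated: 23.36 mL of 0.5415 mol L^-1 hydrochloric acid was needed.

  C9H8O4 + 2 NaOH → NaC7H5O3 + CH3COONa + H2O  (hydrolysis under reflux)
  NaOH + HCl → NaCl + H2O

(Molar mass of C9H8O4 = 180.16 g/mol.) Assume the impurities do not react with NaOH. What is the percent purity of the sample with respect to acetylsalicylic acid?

n(NaOH) added = 0.02551 × 1.093 = 0.02788 mol
n(HCl) used in back-titration = 0.02336 × 0.5415 = 0.01265 mol
n(NaOH) left over = 0.01265 mol (1:1 ratio)
n(NaOH) consumed by analyte = 0.02788 − 0.01265 = 0.01523 mol
From the 1:2 ratio, n(C9H8O4) = 1/2 × 0.01523 = 7.616 × 10^-3 mol
mass of C9H8O4 = 7.616 × 10^-3 × 180.16 = 1.372 g
% C9H8O4 = 1.372 / 2.582 × 100 = 53.14 %

53.14 %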